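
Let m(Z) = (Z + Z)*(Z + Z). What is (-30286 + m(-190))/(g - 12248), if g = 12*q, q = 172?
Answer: -3003/268 ≈ -11.205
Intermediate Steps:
m(Z) = 4*Z² (m(Z) = (2*Z)*(2*Z) = 4*Z²)
g = 2064 (g = 12*172 = 2064)
(-30286 + m(-190))/(g - 12248) = (-30286 + 4*(-190)²)/(2064 - 12248) = (-30286 + 4*36100)/(-10184) = (-30286 + 144400)*(-1/10184) = 114114*(-1/10184) = -3003/268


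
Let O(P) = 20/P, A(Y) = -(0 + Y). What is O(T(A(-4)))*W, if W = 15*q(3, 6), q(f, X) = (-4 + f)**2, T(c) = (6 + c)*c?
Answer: 15/2 ≈ 7.5000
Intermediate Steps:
A(Y) = -Y
T(c) = c*(6 + c)
W = 15 (W = 15*(-4 + 3)**2 = 15*(-1)**2 = 15*1 = 15)
O(T(A(-4)))*W = (20/(((-1*(-4))*(6 - 1*(-4)))))*15 = (20/((4*(6 + 4))))*15 = (20/((4*10)))*15 = (20/40)*15 = (20*(1/40))*15 = (1/2)*15 = 15/2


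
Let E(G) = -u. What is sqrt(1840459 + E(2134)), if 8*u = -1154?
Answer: sqrt(7362413)/2 ≈ 1356.7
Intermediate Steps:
u = -577/4 (u = (1/8)*(-1154) = -577/4 ≈ -144.25)
E(G) = 577/4 (E(G) = -1*(-577/4) = 577/4)
sqrt(1840459 + E(2134)) = sqrt(1840459 + 577/4) = sqrt(7362413/4) = sqrt(7362413)/2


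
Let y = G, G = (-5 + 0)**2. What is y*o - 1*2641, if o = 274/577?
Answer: -1517007/577 ≈ -2629.1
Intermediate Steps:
G = 25 (G = (-5)**2 = 25)
y = 25
o = 274/577 (o = 274*(1/577) = 274/577 ≈ 0.47487)
y*o - 1*2641 = 25*(274/577) - 1*2641 = 6850/577 - 2641 = -1517007/577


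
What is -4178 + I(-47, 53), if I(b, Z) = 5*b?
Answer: -4413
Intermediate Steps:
-4178 + I(-47, 53) = -4178 + 5*(-47) = -4178 - 235 = -4413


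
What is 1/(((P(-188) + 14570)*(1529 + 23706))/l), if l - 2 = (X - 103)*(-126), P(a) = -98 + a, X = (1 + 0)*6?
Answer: 3056/90114185 ≈ 3.3913e-5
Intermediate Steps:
X = 6 (X = 1*6 = 6)
l = 12224 (l = 2 + (6 - 103)*(-126) = 2 - 97*(-126) = 2 + 12222 = 12224)
1/(((P(-188) + 14570)*(1529 + 23706))/l) = 1/((((-98 - 188) + 14570)*(1529 + 23706))/12224) = 1/(((-286 + 14570)*25235)*(1/12224)) = 1/((14284*25235)*(1/12224)) = 1/(360456740*(1/12224)) = 1/(90114185/3056) = 3056/90114185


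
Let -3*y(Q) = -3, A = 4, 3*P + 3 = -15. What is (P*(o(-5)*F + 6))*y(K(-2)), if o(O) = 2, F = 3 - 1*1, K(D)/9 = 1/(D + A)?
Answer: -60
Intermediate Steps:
P = -6 (P = -1 + (⅓)*(-15) = -1 - 5 = -6)
K(D) = 9/(4 + D) (K(D) = 9/(D + 4) = 9/(4 + D))
F = 2 (F = 3 - 1 = 2)
y(Q) = 1 (y(Q) = -⅓*(-3) = 1)
(P*(o(-5)*F + 6))*y(K(-2)) = -6*(2*2 + 6)*1 = -6*(4 + 6)*1 = -6*10*1 = -60*1 = -60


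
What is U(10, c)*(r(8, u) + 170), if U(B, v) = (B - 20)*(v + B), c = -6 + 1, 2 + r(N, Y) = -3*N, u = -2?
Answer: -7200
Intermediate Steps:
r(N, Y) = -2 - 3*N
c = -5
U(B, v) = (-20 + B)*(B + v)
U(10, c)*(r(8, u) + 170) = (10² - 20*10 - 20*(-5) + 10*(-5))*((-2 - 3*8) + 170) = (100 - 200 + 100 - 50)*((-2 - 24) + 170) = -50*(-26 + 170) = -50*144 = -7200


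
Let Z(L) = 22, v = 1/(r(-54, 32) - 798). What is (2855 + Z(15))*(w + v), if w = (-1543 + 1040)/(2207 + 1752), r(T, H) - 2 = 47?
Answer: -1462338/3959 ≈ -369.37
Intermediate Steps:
r(T, H) = 49 (r(T, H) = 2 + 47 = 49)
v = -1/749 (v = 1/(49 - 798) = 1/(-749) = -1/749 ≈ -0.0013351)
w = -503/3959 ≈ -0.12705
(2855 + Z(15))*(w + v) = (2855 + 22)*(-503/3959 - 1/749) = 2877*(-3558/27713) = -1462338/3959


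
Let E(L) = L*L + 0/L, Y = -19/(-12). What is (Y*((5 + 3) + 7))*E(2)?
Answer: 95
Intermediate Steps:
Y = 19/12 (Y = -19*(-1/12) = 19/12 ≈ 1.5833)
E(L) = L² (E(L) = L² + 0 = L²)
(Y*((5 + 3) + 7))*E(2) = (19*((5 + 3) + 7)/12)*2² = (19*(8 + 7)/12)*4 = ((19/12)*15)*4 = (95/4)*4 = 95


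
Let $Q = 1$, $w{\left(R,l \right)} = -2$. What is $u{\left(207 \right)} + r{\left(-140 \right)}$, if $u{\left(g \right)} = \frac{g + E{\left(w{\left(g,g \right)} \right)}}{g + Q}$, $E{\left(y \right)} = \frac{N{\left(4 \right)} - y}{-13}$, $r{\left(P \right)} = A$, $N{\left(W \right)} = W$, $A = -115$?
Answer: $- \frac{308275}{2704} \approx -114.01$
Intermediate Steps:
$r{\left(P \right)} = -115$
$E{\left(y \right)} = - \frac{4}{13} + \frac{y}{13}$ ($E{\left(y \right)} = \frac{4 - y}{-13} = \left(4 - y\right) \left(- \frac{1}{13}\right) = - \frac{4}{13} + \frac{y}{13}$)
$u{\left(g \right)} = \frac{- \frac{6}{13} + g}{1 + g}$ ($u{\left(g \right)} = \frac{g + \left(- \frac{4}{13} + \frac{1}{13} \left(-2\right)\right)}{g + 1} = \frac{g - \frac{6}{13}}{1 + g} = \frac{- \frac{6}{13} + g}{1 + g}$)
$u{\left(207 \right)} + r{\left(-140 \right)} = \frac{- \frac{6}{13} + 207}{1 + 207} - 115 = \frac{1}{208} \cdot \frac{2685}{13} - 115 = \frac{2685}{2704} - 115 = - \frac{308275}{2704}$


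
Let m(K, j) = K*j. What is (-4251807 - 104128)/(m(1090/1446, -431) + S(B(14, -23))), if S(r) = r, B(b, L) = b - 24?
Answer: 629868201/48425 ≈ 13007.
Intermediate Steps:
B(b, L) = -24 + b
(-4251807 - 104128)/(m(1090/1446, -431) + S(B(14, -23))) = (-4251807 - 104128)/((1090/1446)*(-431) + (-24 + 14)) = -4355935/((1090*(1/1446))*(-431) - 10) = -4355935/((545/723)*(-431) - 10) = -4355935/(-234895/723 - 10) = -4355935/(-242125/723) = -4355935*(-723/242125) = 629868201/48425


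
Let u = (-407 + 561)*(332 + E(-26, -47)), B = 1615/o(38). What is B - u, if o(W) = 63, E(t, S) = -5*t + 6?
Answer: -4538921/63 ≈ -72046.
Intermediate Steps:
E(t, S) = 6 - 5*t
B = 1615/63 ≈ 25.635
u = 72072 (u = (-407 + 561)*(332 + (6 - 5*(-26))) = 154*(332 + (6 + 130)) = 154*(332 + 136) = 154*468 = 72072)
B - u = 1615/63 - 1*72072 = 1615/63 - 72072 = -4538921/63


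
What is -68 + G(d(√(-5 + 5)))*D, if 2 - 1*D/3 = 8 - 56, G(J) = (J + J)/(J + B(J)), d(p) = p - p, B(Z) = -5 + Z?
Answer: -68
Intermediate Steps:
d(p) = 0
G(J) = 2*J/(-5 + 2*J) (G(J) = (J + J)/(J + (-5 + J)) = (2*J)/(-5 + 2*J) = 2*J/(-5 + 2*J))
D = 150 (D = 6 - 3*(8 - 56) = 6 - 3*(-48) = 6 + 144 = 150)
-68 + G(d(√(-5 + 5)))*D = -68 + (2*0/(-5 + 2*0))*150 = -68 + (2*0/(-5 + 0))*150 = -68 + (2*0/(-5))*150 = -68 + (2*0*(-⅕))*150 = -68 + 0*150 = -68 + 0 = -68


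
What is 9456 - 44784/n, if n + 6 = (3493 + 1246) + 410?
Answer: 48587424/5143 ≈ 9447.3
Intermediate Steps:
n = 5143 (n = -6 + ((3493 + 1246) + 410) = -6 + (4739 + 410) = -6 + 5149 = 5143)
9456 - 44784/n = 9456 - 44784/5143 = 48587424/5143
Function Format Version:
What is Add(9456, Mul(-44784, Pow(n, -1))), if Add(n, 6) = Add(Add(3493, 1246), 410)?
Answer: Rational(48587424, 5143) ≈ 9447.3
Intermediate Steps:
n = 5143 (n = Add(-6, Add(Add(3493, 1246), 410)) = Add(-6, Add(4739, 410)) = Add(-6, 5149) = 5143)
Add(9456, Mul(-44784, Pow(n, -1))) = Add(9456, Mul(-44784, Pow(5143, -1))) = Add(9456, Mul(-44784, Rational(1, 5143))) = Add(9456, Rational(-44784, 5143)) = Rational(48587424, 5143)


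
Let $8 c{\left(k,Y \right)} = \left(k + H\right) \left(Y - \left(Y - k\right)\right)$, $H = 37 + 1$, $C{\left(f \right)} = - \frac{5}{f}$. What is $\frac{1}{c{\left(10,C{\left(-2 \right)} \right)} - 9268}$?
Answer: $- \frac{1}{9208} \approx -0.0001086$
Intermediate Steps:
$H = 38$
$c{\left(k,Y \right)} = \frac{k \left(38 + k\right)}{8}$ ($c{\left(k,Y \right)} = \frac{\left(k + 38\right) \left(Y - \left(Y - k\right)\right)}{8} = \frac{\left(38 + k\right) k}{8} = \frac{k \left(38 + k\right)}{8}$)
$\frac{1}{c{\left(10,C{\left(-2 \right)} \right)} - 9268} = \frac{1}{\frac{1}{8} \cdot 10 \left(38 + 10\right) - 9268} = \frac{1}{\frac{1}{8} \cdot 10 \cdot 48 - 9268} = \frac{1}{60 - 9268} = \frac{1}{-9208} = - \frac{1}{9208}$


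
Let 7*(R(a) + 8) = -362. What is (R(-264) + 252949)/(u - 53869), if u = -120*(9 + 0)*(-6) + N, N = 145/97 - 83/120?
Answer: -20605419000/3861190277 ≈ -5.3365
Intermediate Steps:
N = 9349/11640 (N = 145*(1/97) - 83*1/120 = 145/97 - 83/120 = 9349/11640 ≈ 0.80318)
R(a) = -418/7 (R(a) = -8 + (1/7)*(-362) = -8 - 362/7 = -418/7)
u = 75436549/11640 (u = -120*(9 + 0)*(-6) + 9349/11640 = -1080*(-6) + 9349/11640 = -120*(-54) + 9349/11640 = 6480 + 9349/11640 = 75436549/11640 ≈ 6480.8)
(R(-264) + 252949)/(u - 53869) = (-418/7 + 252949)/(75436549/11640 - 53869) = 1770225/(7*(-551598611/11640)) = (1770225/7)*(-11640/551598611) = -20605419000/3861190277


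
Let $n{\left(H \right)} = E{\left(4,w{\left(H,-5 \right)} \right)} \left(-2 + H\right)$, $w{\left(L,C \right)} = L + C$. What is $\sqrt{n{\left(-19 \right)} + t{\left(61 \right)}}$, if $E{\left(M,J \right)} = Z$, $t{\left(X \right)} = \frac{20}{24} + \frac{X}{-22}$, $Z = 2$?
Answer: $\frac{5 i \sqrt{1914}}{33} \approx 6.6287 i$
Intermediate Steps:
$w{\left(L,C \right)} = C + L$
$t{\left(X \right)} = \frac{5}{6} - \frac{X}{22}$ ($t{\left(X \right)} = 20 \cdot \frac{1}{24} + X \left(- \frac{1}{22}\right) = \frac{5}{6} - \frac{X}{22}$)
$E{\left(M,J \right)} = 2$
$n{\left(H \right)} = -4 + 2 H$ ($n{\left(H \right)} = 2 \left(-2 + H\right) = -4 + 2 H$)
$\sqrt{n{\left(-19 \right)} + t{\left(61 \right)}} = \sqrt{\left(-4 + 2 \left(-19\right)\right) + \left(\frac{5}{6} - \frac{61}{22}\right)} = \sqrt{\left(-4 - 38\right) + \left(\frac{5}{6} - \frac{61}{22}\right)} = \sqrt{-42 - \frac{64}{33}} = \sqrt{- \frac{1450}{33}} = \frac{5 i \sqrt{1914}}{33}$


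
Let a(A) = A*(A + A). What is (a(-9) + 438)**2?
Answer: 360000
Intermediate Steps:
a(A) = 2*A**2 (a(A) = A*(2*A) = 2*A**2)
(a(-9) + 438)**2 = (2*(-9)**2 + 438)**2 = (2*81 + 438)**2 = (162 + 438)**2 = 600**2 = 360000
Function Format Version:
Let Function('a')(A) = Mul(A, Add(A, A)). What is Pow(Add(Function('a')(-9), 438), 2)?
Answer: 360000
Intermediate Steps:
Function('a')(A) = Mul(2, Pow(A, 2)) (Function('a')(A) = Mul(A, Mul(2, A)) = Mul(2, Pow(A, 2)))
Pow(Add(Function('a')(-9), 438), 2) = Pow(Add(Mul(2, Pow(-9, 2)), 438), 2) = Pow(Add(Mul(2, 81), 438), 2) = Pow(Add(162, 438), 2) = Pow(600, 2) = 360000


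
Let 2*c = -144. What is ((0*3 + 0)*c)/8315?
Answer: 0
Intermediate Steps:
c = -72 (c = (½)*(-144) = -72)
((0*3 + 0)*c)/8315 = ((0*3 + 0)*(-72))/8315 = ((0 + 0)*(-72))*(1/8315) = (0*(-72))*(1/8315) = 0*(1/8315) = 0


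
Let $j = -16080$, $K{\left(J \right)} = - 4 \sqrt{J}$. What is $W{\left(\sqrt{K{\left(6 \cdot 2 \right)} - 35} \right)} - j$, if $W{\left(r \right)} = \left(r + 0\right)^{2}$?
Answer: $16045 - 8 \sqrt{3} \approx 16031.0$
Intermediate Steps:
$W{\left(r \right)} = r^{2}$
$W{\left(\sqrt{K{\left(6 \cdot 2 \right)} - 35} \right)} - j = \left(\sqrt{- 4 \sqrt{6 \cdot 2} - 35}\right)^{2} - -16080 = \left(\sqrt{- 4 \sqrt{12} - 35}\right)^{2} + 16080 = \left(\sqrt{- 4 \cdot 2 \sqrt{3} - 35}\right)^{2} + 16080 = \left(\sqrt{- 8 \sqrt{3} - 35}\right)^{2} + 16080 = \left(\sqrt{-35 - 8 \sqrt{3}}\right)^{2} + 16080 = \left(-35 - 8 \sqrt{3}\right) + 16080 = 16045 - 8 \sqrt{3}$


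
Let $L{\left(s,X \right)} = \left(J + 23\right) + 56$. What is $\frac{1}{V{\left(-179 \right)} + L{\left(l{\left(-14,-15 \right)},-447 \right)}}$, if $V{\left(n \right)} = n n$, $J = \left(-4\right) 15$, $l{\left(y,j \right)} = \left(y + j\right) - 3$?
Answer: $\frac{1}{32060} \approx 3.1192 \cdot 10^{-5}$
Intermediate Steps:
$l{\left(y,j \right)} = -3 + j + y$ ($l{\left(y,j \right)} = \left(j + y\right) - 3 = -3 + j + y$)
$J = -60$
$L{\left(s,X \right)} = 19$ ($L{\left(s,X \right)} = \left(-60 + 23\right) + 56 = -37 + 56 = 19$)
$V{\left(n \right)} = n^{2}$
$\frac{1}{V{\left(-179 \right)} + L{\left(l{\left(-14,-15 \right)},-447 \right)}} = \frac{1}{\left(-179\right)^{2} + 19} = \frac{1}{32041 + 19} = \frac{1}{32060}$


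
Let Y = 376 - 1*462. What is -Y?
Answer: 86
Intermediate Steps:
Y = -86 (Y = 376 - 462 = -86)
-Y = -1*(-86) = 86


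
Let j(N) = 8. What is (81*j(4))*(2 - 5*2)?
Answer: -5184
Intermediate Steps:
(81*j(4))*(2 - 5*2) = (81*8)*(2 - 5*2) = 648*(2 - 10) = 648*(-8) = -5184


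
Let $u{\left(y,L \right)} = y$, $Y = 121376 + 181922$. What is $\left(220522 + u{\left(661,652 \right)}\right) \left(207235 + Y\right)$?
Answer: $112921220539$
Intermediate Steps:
$Y = 303298$
$\left(220522 + u{\left(661,652 \right)}\right) \left(207235 + Y\right) = \left(220522 + 661\right) \left(207235 + 303298\right) = 221183 \cdot 510533 = 112921220539$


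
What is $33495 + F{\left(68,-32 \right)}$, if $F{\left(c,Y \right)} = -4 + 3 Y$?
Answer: $33395$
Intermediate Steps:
$33495 + F{\left(68,-32 \right)} = 33495 + \left(-4 + 3 \left(-32\right)\right) = 33495 - 100 = 33395$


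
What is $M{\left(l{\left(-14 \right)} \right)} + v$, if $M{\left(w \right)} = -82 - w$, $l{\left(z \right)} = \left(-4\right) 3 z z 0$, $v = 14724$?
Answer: $14642$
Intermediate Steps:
$l{\left(z \right)} = 0$ ($l{\left(z \right)} = - 12 z^{2} \cdot 0 = \left(-12\right) 0 = 0$)
$M{\left(l{\left(-14 \right)} \right)} + v = \left(-82 - 0\right) + 14724 = \left(-82 + 0\right) + 14724 = -82 + 14724 = 14642$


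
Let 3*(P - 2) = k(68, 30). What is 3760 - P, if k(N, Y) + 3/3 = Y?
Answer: 11245/3 ≈ 3748.3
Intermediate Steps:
k(N, Y) = -1 + Y
P = 35/3 (P = 2 + (-1 + 30)/3 = 2 + (1/3)*29 = 2 + 29/3 = 35/3 ≈ 11.667)
3760 - P = 3760 - 1*35/3 = 3760 - 35/3 = 11245/3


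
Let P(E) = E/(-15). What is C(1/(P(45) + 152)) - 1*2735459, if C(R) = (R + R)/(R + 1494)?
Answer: -608932321611/222607 ≈ -2.7355e+6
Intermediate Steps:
P(E) = -E/15 (P(E) = E*(-1/15) = -E/15)
C(R) = 2*R/(1494 + R) (C(R) = (2*R)/(1494 + R) = 2*R/(1494 + R))
C(1/(P(45) + 152)) - 1*2735459 = 2/((-1/15*45 + 152)*(1494 + 1/(-1/15*45 + 152))) - 1*2735459 = 2/((-3 + 152)*(1494 + 1/(-3 + 152))) - 2735459 = 2/(149*(1494 + 1/149)) - 2735459 = 2*(1/149)/(1494 + 1/149) - 2735459 = 2*(1/149)/(222607/149) - 2735459 = 2*(1/149)*(149/222607) - 2735459 = 2/222607 - 2735459 = -608932321611/222607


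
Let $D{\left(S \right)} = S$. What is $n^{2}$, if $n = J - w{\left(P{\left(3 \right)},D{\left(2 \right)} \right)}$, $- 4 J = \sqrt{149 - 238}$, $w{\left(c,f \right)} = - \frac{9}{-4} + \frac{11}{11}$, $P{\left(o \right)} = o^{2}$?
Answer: $\frac{\left(13 + i \sqrt{89}\right)^{2}}{16} \approx 5.0 + 15.33 i$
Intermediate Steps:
$w{\left(c,f \right)} = \frac{13}{4}$ ($w{\left(c,f \right)} = \left(-9\right) \left(- \frac{1}{4}\right) + 11 \cdot \frac{1}{11} = \frac{9}{4} + 1 = \frac{13}{4}$)
$J = - \frac{i \sqrt{89}}{4}$ ($J = - \frac{\sqrt{149 - 238}}{4} = - \frac{\sqrt{-89}}{4} = - \frac{i \sqrt{89}}{4} \approx - 2.3585 i$)
$n = - \frac{13}{4} - \frac{i \sqrt{89}}{4}$ ($n = - \frac{i \sqrt{89}}{4} - \frac{13}{4} = - \frac{13}{4} - \frac{i \sqrt{89}}{4} \approx -3.25 - 2.3585 i$)
$n^{2} = \left(- \frac{13}{4} - \frac{i \sqrt{89}}{4}\right)^{2}$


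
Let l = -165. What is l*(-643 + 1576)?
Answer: -153945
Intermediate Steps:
l*(-643 + 1576) = -165*(-643 + 1576) = -165*933 = -153945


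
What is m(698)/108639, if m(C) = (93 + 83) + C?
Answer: 874/108639 ≈ 0.0080450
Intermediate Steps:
m(C) = 176 + C
m(698)/108639 = (176 + 698)/108639 = 874*(1/108639) = 874/108639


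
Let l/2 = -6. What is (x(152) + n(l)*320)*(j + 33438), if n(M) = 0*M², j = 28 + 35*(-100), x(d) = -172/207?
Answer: -5154152/207 ≈ -24899.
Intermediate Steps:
l = -12 (l = 2*(-6) = -12)
x(d) = -172/207 (x(d) = -172*1/207 = -172/207)
j = -3472 (j = 28 - 3500 = -3472)
n(M) = 0
(x(152) + n(l)*320)*(j + 33438) = (-172/207 + 0*320)*(-3472 + 33438) = (-172/207 + 0)*29966 = -172/207*29966 = -5154152/207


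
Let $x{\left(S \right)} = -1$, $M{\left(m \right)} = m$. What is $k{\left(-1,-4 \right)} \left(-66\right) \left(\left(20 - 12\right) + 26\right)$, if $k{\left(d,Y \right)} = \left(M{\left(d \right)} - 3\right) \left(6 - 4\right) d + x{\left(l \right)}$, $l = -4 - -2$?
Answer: $-15708$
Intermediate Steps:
$l = -2$ ($l = -4 + 2 = -2$)
$k{\left(d,Y \right)} = -1 + d \left(-6 + 2 d\right)$ ($k{\left(d,Y \right)} = \left(d - 3\right) \left(6 - 4\right) d - 1 = \left(-3 + d\right) 2 d - 1 = \left(-6 + 2 d\right) d - 1 = d \left(-6 + 2 d\right) - 1 = -1 + d \left(-6 + 2 d\right)$)
$k{\left(-1,-4 \right)} \left(-66\right) \left(\left(20 - 12\right) + 26\right) = \left(-1 - -6 + 2 \left(-1\right)^{2}\right) \left(-66\right) \left(\left(20 - 12\right) + 26\right) = \left(-1 + 6 + 2 \cdot 1\right) \left(-66\right) \left(8 + 26\right) = \left(-1 + 6 + 2\right) \left(-66\right) 34 = 7 \left(-66\right) 34 = \left(-462\right) 34 = -15708$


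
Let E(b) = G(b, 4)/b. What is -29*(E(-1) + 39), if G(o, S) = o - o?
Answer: -1131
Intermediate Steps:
G(o, S) = 0
E(b) = 0 (E(b) = 0/b = 0)
-29*(E(-1) + 39) = -29*(0 + 39) = -29*39 = -1131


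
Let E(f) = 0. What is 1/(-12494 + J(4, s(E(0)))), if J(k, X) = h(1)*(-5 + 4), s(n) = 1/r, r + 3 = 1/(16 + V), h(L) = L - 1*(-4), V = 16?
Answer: -1/12499 ≈ -8.0006e-5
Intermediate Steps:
h(L) = 4 + L (h(L) = L + 4 = 4 + L)
r = -95/32 (r = -3 + 1/(16 + 16) = -3 + 1/32 = -95/32 ≈ -2.9688)
s(n) = -32/95 (s(n) = 1/(-95/32) = -32/95)
J(k, X) = -5 (J(k, X) = (4 + 1)*(-5 + 4) = 5*(-1) = -5)
1/(-12494 + J(4, s(E(0)))) = 1/(-12494 - 5) = 1/(-12499) = -1/12499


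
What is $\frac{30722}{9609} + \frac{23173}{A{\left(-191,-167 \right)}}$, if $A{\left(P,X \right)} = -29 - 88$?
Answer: $- \frac{73024961}{374751} \approx -194.86$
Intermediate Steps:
$A{\left(P,X \right)} = -117$ ($A{\left(P,X \right)} = -29 - 88 = -117$)
$\frac{30722}{9609} + \frac{23173}{A{\left(-191,-167 \right)}} = \frac{30722}{9609} + \frac{23173}{-117} = 30722 \cdot \frac{1}{9609} + 23173 \left(- \frac{1}{117}\right) = \frac{30722}{9609} - \frac{23173}{117} = - \frac{73024961}{374751}$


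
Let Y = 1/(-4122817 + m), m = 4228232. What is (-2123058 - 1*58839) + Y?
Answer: -230004672254/105415 ≈ -2.1819e+6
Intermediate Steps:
Y = 1/105415 (Y = 1/(-4122817 + 4228232) = 1/105415 ≈ 9.4863e-6)
(-2123058 - 1*58839) + Y = (-2123058 - 1*58839) + 1/105415 = (-2123058 - 58839) + 1/105415 = -2181897 + 1/105415 = -230004672254/105415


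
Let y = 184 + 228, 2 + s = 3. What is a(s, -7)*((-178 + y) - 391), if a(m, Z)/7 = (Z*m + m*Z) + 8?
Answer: 6594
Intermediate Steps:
s = 1 (s = -2 + 3 = 1)
y = 412
a(m, Z) = 56 + 14*Z*m (a(m, Z) = 7*((Z*m + m*Z) + 8) = 7*((Z*m + Z*m) + 8) = 7*(2*Z*m + 8) = 7*(8 + 2*Z*m) = 56 + 14*Z*m)
a(s, -7)*((-178 + y) - 391) = (56 + 14*(-7)*1)*((-178 + 412) - 391) = (56 - 98)*(234 - 391) = -42*(-157) = 6594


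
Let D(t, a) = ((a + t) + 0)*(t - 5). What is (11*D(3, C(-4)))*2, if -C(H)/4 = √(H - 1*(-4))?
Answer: -132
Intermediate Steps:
C(H) = -4*√(4 + H) (C(H) = -4*√(H - 1*(-4)) = -4*√(H + 4) = -4*√(4 + H))
D(t, a) = (-5 + t)*(a + t) (D(t, a) = (a + t)*(-5 + t) = (-5 + t)*(a + t))
(11*D(3, C(-4)))*2 = (11*(3² - (-20)*√(4 - 4) - 5*3 - 4*√(4 - 4)*3))*2 = (11*(9 - (-20)*√0 - 15 - 4*√0*3))*2 = (11*(9 - (-20)*0 - 15 - 4*0*3))*2 = (11*(9 - 5*0 - 15 + 0*3))*2 = (11*(9 + 0 - 15 + 0))*2 = (11*(-6))*2 = -66*2 = -132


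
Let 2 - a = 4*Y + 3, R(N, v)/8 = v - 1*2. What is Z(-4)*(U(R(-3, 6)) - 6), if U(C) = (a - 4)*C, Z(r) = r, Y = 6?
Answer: 3736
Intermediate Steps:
R(N, v) = -16 + 8*v (R(N, v) = 8*(v - 1*2) = 8*(v - 2) = 8*(-2 + v) = -16 + 8*v)
a = -25 (a = 2 - (4*6 + 3) = 2 - (24 + 3) = 2 - 1*27 = 2 - 27 = -25)
U(C) = -29*C (U(C) = (-25 - 4)*C = -29*C)
Z(-4)*(U(R(-3, 6)) - 6) = -4*(-29*(-16 + 8*6) - 6) = -4*(-29*(-16 + 48) - 6) = -4*(-29*32 - 6) = -4*(-928 - 6) = -4*(-934) = 3736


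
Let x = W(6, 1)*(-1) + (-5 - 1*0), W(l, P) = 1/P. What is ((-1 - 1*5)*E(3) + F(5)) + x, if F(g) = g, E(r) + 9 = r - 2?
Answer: 47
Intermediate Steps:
E(r) = -11 + r (E(r) = -9 + (r - 2) = -9 + (-2 + r) = -11 + r)
x = -6 (x = -1/1 + (-5 - 1*0) = 1*(-1) + (-5 + 0) = -1 - 5 = -6)
((-1 - 1*5)*E(3) + F(5)) + x = ((-1 - 1*5)*(-11 + 3) + 5) - 6 = ((-1 - 5)*(-8) + 5) - 6 = (-6*(-8) + 5) - 6 = (48 + 5) - 6 = 53 - 6 = 47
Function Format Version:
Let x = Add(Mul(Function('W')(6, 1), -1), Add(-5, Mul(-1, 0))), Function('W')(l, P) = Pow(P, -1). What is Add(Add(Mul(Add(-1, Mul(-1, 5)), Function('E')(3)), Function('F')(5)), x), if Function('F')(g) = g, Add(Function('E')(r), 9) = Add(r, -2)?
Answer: 47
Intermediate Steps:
Function('E')(r) = Add(-11, r) (Function('E')(r) = Add(-9, Add(r, -2)) = Add(-9, Add(-2, r)) = Add(-11, r))
x = -6 (x = Add(Mul(Pow(1, -1), -1), Add(-5, Mul(-1, 0))) = Add(Mul(1, -1), Add(-5, 0)) = Add(-1, -5) = -6)
Add(Add(Mul(Add(-1, Mul(-1, 5)), Function('E')(3)), Function('F')(5)), x) = Add(Add(Mul(Add(-1, Mul(-1, 5)), Add(-11, 3)), 5), -6) = Add(Add(Mul(Add(-1, -5), -8), 5), -6) = Add(Add(Mul(-6, -8), 5), -6) = Add(Add(48, 5), -6) = Add(53, -6) = 47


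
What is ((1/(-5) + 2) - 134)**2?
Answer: 436921/25 ≈ 17477.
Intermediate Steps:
((1/(-5) + 2) - 134)**2 = ((-1/5*1 + 2) - 134)**2 = ((-1/5 + 2) - 134)**2 = (9/5 - 134)**2 = (-661/5)**2 = 436921/25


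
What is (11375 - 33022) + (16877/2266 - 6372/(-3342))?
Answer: -27310213833/1262162 ≈ -21638.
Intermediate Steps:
(11375 - 33022) + (16877/2266 - 6372/(-3342)) = -21647 + (16877*(1/2266) - 6372*(-1/3342)) = -21647 + (16877/2266 + 1062/557) = -21647 + 11806981/1262162 = -27310213833/1262162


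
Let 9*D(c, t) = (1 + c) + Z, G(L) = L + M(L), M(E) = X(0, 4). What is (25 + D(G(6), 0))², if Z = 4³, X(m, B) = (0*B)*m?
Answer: 87616/81 ≈ 1081.7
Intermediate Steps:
X(m, B) = 0 (X(m, B) = 0*m = 0)
M(E) = 0
Z = 64
G(L) = L (G(L) = L + 0 = L)
D(c, t) = 65/9 + c/9 (D(c, t) = ((1 + c) + 64)/9 = (65 + c)/9 = 65/9 + c/9)
(25 + D(G(6), 0))² = (25 + (65/9 + (⅑)*6))² = (25 + (65/9 + ⅔))² = (25 + 71/9)² = (296/9)² = 87616/81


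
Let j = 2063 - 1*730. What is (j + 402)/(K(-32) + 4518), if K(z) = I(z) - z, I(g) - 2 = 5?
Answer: 1735/4557 ≈ 0.38073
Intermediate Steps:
I(g) = 7 (I(g) = 2 + 5 = 7)
j = 1333 (j = 2063 - 730 = 1333)
K(z) = 7 - z
(j + 402)/(K(-32) + 4518) = (1333 + 402)/((7 - 1*(-32)) + 4518) = 1735/((7 + 32) + 4518) = 1735/(39 + 4518) = 1735/4557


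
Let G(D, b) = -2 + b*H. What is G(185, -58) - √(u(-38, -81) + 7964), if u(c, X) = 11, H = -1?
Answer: 56 - 5*√319 ≈ -33.303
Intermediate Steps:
G(D, b) = -2 - b (G(D, b) = -2 + b*(-1) = -2 - b)
G(185, -58) - √(u(-38, -81) + 7964) = (-2 - 1*(-58)) - √(11 + 7964) = (-2 + 58) - √7975 = 56 - 5*√319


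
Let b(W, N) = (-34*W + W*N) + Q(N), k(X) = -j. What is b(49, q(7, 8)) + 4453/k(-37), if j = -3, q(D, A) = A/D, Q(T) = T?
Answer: -2615/21 ≈ -124.52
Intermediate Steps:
k(X) = 3 (k(X) = -1*(-3) = 3)
b(W, N) = N - 34*W + N*W (b(W, N) = (-34*W + W*N) + N = (-34*W + N*W) + N = N - 34*W + N*W)
b(49, q(7, 8)) + 4453/k(-37) = (8/7 - 34*49 + (8/7)*49) + 4453/3 = (8*(⅐) - 1666 + (8*(⅐))*49) + 4453*(⅓) = (8/7 - 1666 + (8/7)*49) + 4453/3 = (8/7 - 1666 + 56) + 4453/3 = -11262/7 + 4453/3 = -2615/21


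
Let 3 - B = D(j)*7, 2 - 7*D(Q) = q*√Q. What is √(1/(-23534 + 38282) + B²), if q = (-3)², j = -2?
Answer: √(-8754512349 + 978765768*I*√2)/7374 ≈ 1.0 + 12.728*I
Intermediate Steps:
q = 9
D(Q) = 2/7 - 9*√Q/7
B = 1 + 9*I*√2 (B = 3 - (2/7 - 9*I*√2/7)*7 = 3 - (2 - 9*I*√2) = 3 + (-2 + 9*I*√2) = 1 + 9*I*√2 ≈ 1.0 + 12.728*I)
√(1/(-23534 + 38282) + B²) = √(1/(-23534 + 38282) + (1 + 9*I*√2)²) = √(1/14748 + (1 + 9*I*√2)²)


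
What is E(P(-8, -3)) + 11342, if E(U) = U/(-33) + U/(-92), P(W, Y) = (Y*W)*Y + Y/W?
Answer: 91848707/8096 ≈ 11345.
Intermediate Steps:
P(W, Y) = W*Y² + Y/W (P(W, Y) = (W*Y)*Y + Y/W = W*Y² + Y/W)
E(U) = -125*U/3036 (E(U) = U*(-1/33) + U*(-1/92) = -U/33 - U/92 = -125*U/3036)
E(P(-8, -3)) + 11342 = -125*(-8*(-3)² - 3/(-8))/3036 + 11342 = -125*(-8*9 - 3*(-⅛))/3036 + 11342 = -125*(-72 + 3/8)/3036 + 11342 = -125/3036*(-573/8) + 11342 = 23875/8096 + 11342 = 91848707/8096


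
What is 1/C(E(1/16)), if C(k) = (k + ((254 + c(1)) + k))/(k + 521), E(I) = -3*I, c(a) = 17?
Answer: 8333/4330 ≈ 1.9245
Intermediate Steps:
C(k) = (271 + 2*k)/(521 + k) (C(k) = (k + ((254 + 17) + k))/(k + 521) = (k + (271 + k))/(521 + k) = (271 + 2*k)/(521 + k))
1/C(E(1/16)) = 1/((271 + 2*(-3/16))/(521 - 3/16)) = 1/((271 - 3/8)/(8333/16)) = 1/((16/8333)*(2165/8)) = 1/(4330/8333) = 8333/4330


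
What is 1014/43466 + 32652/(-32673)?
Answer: -231020235/236694103 ≈ -0.97603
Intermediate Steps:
1014/43466 + 32652/(-32673) = 1014*(1/43466) + 32652*(-1/32673) = 507/21733 - 10884/10891 = -231020235/236694103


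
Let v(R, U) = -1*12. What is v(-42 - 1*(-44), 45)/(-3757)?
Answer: 12/3757 ≈ 0.0031940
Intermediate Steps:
v(R, U) = -12
v(-42 - 1*(-44), 45)/(-3757) = -12/(-3757) = -12*(-1/3757) = 12/3757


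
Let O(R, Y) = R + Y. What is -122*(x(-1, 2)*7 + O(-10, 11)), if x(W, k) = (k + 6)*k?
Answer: -13786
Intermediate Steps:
x(W, k) = k*(6 + k) (x(W, k) = (6 + k)*k = k*(6 + k))
-122*(x(-1, 2)*7 + O(-10, 11)) = -122*((2*(6 + 2))*7 + (-10 + 11)) = -122*((2*8)*7 + 1) = -122*(16*7 + 1) = -122*(112 + 1) = -122*113 = -13786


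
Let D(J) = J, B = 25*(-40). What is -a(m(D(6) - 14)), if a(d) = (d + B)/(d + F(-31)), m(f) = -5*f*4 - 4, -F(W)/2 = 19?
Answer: 422/59 ≈ 7.1525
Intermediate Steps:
B = -1000
F(W) = -38 (F(W) = -2*19 = -38)
m(f) = -4 - 20*f (m(f) = -20*f - 4 = -4 - 20*f)
a(d) = (-1000 + d)/(-38 + d) (a(d) = (d - 1000)/(d - 38) = (-1000 + d)/(-38 + d))
-a(m(D(6) - 14)) = -(-1000 + (-4 - 20*(6 - 14)))/(-38 + (-4 - 20*(6 - 14))) = -(-1000 + (-4 - 20*(-8)))/(-38 + (-4 - 20*(-8))) = -(-1000 + (-4 + 160))/(-38 + (-4 + 160)) = -(-1000 + 156)/(-38 + 156) = -(-844)/118 = -1*(-422/59) = 422/59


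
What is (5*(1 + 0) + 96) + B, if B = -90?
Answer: 11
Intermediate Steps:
(5*(1 + 0) + 96) + B = (5*(1 + 0) + 96) - 90 = (5*1 + 96) - 90 = (5 + 96) - 90 = 101 - 90 = 11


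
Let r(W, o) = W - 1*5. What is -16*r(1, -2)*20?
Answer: 1280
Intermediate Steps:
r(W, o) = -5 + W (r(W, o) = W - 5 = -5 + W)
-16*r(1, -2)*20 = -16*(-5 + 1)*20 = -16*(-4)*20 = 64*20 = 1280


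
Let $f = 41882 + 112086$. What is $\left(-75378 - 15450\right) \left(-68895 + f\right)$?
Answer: $-7727010444$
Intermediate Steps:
$f = 153968$
$\left(-75378 - 15450\right) \left(-68895 + f\right) = \left(-75378 - 15450\right) \left(-68895 + 153968\right) = \left(-90828\right) 85073 = -7727010444$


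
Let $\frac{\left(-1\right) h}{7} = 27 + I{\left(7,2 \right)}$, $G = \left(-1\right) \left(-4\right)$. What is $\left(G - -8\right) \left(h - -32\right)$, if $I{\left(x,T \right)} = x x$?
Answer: $-6000$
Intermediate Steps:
$G = 4$
$I{\left(x,T \right)} = x^{2}$
$h = -532$ ($h = - 7 \left(27 + 7^{2}\right) = - 7 \left(27 + 49\right) = \left(-7\right) 76 = -532$)
$\left(G - -8\right) \left(h - -32\right) = \left(4 - -8\right) \left(-532 - -32\right) = \left(4 + 8\right) \left(-532 + 32\right) = 12 \left(-500\right) = -6000$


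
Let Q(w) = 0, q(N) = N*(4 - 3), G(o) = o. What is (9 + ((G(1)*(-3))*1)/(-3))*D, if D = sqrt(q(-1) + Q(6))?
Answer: 10*I ≈ 10.0*I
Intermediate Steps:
q(N) = N (q(N) = N*1 = N)
D = I (D = sqrt(-1 + 0) = sqrt(-1) = I ≈ 1.0*I)
(9 + ((G(1)*(-3))*1)/(-3))*D = (9 + ((1*(-3))*1)/(-3))*I = (9 - 3*1*(-1/3))*I = (9 - 3*(-1/3))*I = (9 + 1)*I = 10*I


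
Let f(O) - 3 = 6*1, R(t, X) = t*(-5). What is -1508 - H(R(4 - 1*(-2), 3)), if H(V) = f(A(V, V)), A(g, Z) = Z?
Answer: -1517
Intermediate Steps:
R(t, X) = -5*t
f(O) = 9 (f(O) = 3 + 6*1 = 3 + 6 = 9)
H(V) = 9
-1508 - H(R(4 - 1*(-2), 3)) = -1508 - 1*9 = -1508 - 9 = -1517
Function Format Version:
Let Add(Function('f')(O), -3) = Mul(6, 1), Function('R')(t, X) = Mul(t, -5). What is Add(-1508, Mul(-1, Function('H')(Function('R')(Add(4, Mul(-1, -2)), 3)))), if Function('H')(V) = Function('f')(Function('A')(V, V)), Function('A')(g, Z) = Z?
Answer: -1517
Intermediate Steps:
Function('R')(t, X) = Mul(-5, t)
Function('f')(O) = 9 (Function('f')(O) = Add(3, Mul(6, 1)) = Add(3, 6) = 9)
Function('H')(V) = 9
Add(-1508, Mul(-1, Function('H')(Function('R')(Add(4, Mul(-1, -2)), 3)))) = Add(-1508, Mul(-1, 9)) = Add(-1508, -9) = -1517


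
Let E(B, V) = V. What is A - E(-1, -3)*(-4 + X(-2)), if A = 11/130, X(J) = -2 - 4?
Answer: -3889/130 ≈ -29.915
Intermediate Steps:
X(J) = -6
A = 11/130 (A = 11*(1/130) = 11/130 ≈ 0.084615)
A - E(-1, -3)*(-4 + X(-2)) = 11/130 - (-3)*(-4 - 6) = 11/130 - (-3)*(-10) = 11/130 - 1*30 = 11/130 - 30 = -3889/130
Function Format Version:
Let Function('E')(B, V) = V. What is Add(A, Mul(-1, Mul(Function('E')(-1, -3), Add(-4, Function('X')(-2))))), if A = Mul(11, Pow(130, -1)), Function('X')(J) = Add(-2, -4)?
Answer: Rational(-3889, 130) ≈ -29.915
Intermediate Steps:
Function('X')(J) = -6
A = Rational(11, 130) (A = Mul(11, Rational(1, 130)) = Rational(11, 130) ≈ 0.084615)
Add(A, Mul(-1, Mul(Function('E')(-1, -3), Add(-4, Function('X')(-2))))) = Add(Rational(11, 130), Mul(-1, Mul(-3, Add(-4, -6)))) = Add(Rational(11, 130), Mul(-1, Mul(-3, -10))) = Add(Rational(11, 130), Mul(-1, 30)) = Add(Rational(11, 130), -30) = Rational(-3889, 130)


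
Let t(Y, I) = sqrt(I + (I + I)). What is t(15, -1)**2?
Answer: -3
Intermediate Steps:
t(Y, I) = sqrt(3)*sqrt(I) (t(Y, I) = sqrt(I + 2*I) = sqrt(3*I) = sqrt(3)*sqrt(I))
t(15, -1)**2 = (sqrt(3)*sqrt(-1))**2 = (sqrt(3)*I)**2 = (I*sqrt(3))**2 = -3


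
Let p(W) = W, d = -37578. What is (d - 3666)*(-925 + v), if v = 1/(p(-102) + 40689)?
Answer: 516140806552/13529 ≈ 3.8151e+7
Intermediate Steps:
v = 1/40587 (v = 1/(-102 + 40689) = 1/40587 ≈ 2.4638e-5)
(d - 3666)*(-925 + v) = (-37578 - 3666)*(-925 + 1/40587) = -41244*(-37542974/40587) = 516140806552/13529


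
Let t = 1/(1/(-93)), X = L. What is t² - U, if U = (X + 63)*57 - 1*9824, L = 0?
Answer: 14882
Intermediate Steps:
X = 0
t = -93 (t = 1/(-1/93) = -93)
U = -6233 (U = (0 + 63)*57 - 1*9824 = 63*57 - 9824 = 3591 - 9824 = -6233)
t² - U = (-93)² - 1*(-6233) = 8649 + 6233 = 14882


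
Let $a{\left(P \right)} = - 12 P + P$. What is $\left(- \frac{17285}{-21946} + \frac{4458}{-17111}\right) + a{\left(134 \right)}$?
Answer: $- \frac{553315612477}{375518006} \approx -1473.5$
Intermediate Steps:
$a{\left(P \right)} = - 11 P$
$\left(- \frac{17285}{-21946} + \frac{4458}{-17111}\right) + a{\left(134 \right)} = \left(- \frac{17285}{-21946} + \frac{4458}{-17111}\right) - 1474 = \left(\left(-17285\right) \left(- \frac{1}{21946}\right) + 4458 \left(- \frac{1}{17111}\right)\right) - 1474 = \left(\frac{17285}{21946} - \frac{4458}{17111}\right) - 1474 = \frac{197928367}{375518006} - 1474 = - \frac{553315612477}{375518006}$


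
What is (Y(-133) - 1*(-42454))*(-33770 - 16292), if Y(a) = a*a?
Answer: -3010878866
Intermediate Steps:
Y(a) = a**2
(Y(-133) - 1*(-42454))*(-33770 - 16292) = ((-133)**2 - 1*(-42454))*(-33770 - 16292) = (17689 + 42454)*(-50062) = 60143*(-50062) = -3010878866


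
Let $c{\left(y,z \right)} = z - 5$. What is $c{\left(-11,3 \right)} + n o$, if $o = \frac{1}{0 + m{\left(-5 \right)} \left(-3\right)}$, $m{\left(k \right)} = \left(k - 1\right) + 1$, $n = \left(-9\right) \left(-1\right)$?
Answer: $- \frac{7}{5} \approx -1.4$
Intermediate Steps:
$c{\left(y,z \right)} = -5 + z$
$n = 9$
$m{\left(k \right)} = k$ ($m{\left(k \right)} = \left(-1 + k\right) + 1 = k$)
$o = \frac{1}{15}$ ($o = \frac{1}{0 - -15} = \frac{1}{0 + 15} = \frac{1}{15} \approx 0.066667$)
$c{\left(-11,3 \right)} + n o = \left(-5 + 3\right) + 9 \cdot \frac{1}{15} = -2 + \frac{3}{5} = - \frac{7}{5}$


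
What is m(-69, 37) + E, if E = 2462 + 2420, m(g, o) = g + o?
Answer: 4850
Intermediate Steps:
E = 4882
m(-69, 37) + E = (-69 + 37) + 4882 = -32 + 4882 = 4850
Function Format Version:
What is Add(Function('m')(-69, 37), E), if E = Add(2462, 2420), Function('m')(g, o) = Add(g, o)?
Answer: 4850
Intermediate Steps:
E = 4882
Add(Function('m')(-69, 37), E) = Add(Add(-69, 37), 4882) = Add(-32, 4882) = 4850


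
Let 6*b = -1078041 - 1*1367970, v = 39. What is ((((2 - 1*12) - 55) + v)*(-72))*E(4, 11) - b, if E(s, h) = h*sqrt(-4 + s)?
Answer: 815337/2 ≈ 4.0767e+5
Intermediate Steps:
b = -815337/2 (b = (-1078041 - 1*1367970)/6 = (-1078041 - 1367970)/6 = (1/6)*(-2446011) = -815337/2 ≈ -4.0767e+5)
((((2 - 1*12) - 55) + v)*(-72))*E(4, 11) - b = ((((2 - 1*12) - 55) + 39)*(-72))*(11*sqrt(-4 + 4)) - 1*(-815337/2) = ((((2 - 12) - 55) + 39)*(-72))*(11*sqrt(0)) + 815337/2 = (((-10 - 55) + 39)*(-72))*(11*0) + 815337/2 = ((-65 + 39)*(-72))*0 + 815337/2 = -26*(-72)*0 + 815337/2 = 1872*0 + 815337/2 = 0 + 815337/2 = 815337/2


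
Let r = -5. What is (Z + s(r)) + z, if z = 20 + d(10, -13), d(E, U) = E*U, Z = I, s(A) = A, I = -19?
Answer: -134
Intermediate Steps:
Z = -19
z = -110 (z = 20 + 10*(-13) = 20 - 130 = -110)
(Z + s(r)) + z = (-19 - 5) - 110 = -24 - 110 = -134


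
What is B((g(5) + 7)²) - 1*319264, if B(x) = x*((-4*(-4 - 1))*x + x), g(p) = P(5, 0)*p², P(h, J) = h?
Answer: 6375192032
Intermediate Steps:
g(p) = 5*p²
B(x) = 21*x² (B(x) = x*((-4*(-5))*x + x) = x*(20*x + x) = x*(21*x) = 21*x²)
B((g(5) + 7)²) - 1*319264 = 21*((5*5² + 7)²)² - 1*319264 = 21*((5*25 + 7)²)² - 319264 = 21*((125 + 7)²)² - 319264 = 21*(132²)² - 319264 = 21*17424² - 319264 = 21*303595776 - 319264 = 6375511296 - 319264 = 6375192032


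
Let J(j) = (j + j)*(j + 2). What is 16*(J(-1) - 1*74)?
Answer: -1216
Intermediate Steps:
J(j) = 2*j*(2 + j) (J(j) = (2*j)*(2 + j) = 2*j*(2 + j))
16*(J(-1) - 1*74) = 16*(2*(-1)*(2 - 1) - 1*74) = 16*(2*(-1)*1 - 74) = 16*(-2 - 74) = 16*(-76) = -1216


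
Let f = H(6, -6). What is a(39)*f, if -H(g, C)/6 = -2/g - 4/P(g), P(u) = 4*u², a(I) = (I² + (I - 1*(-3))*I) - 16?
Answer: 40859/6 ≈ 6809.8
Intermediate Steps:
a(I) = -16 + I² + I*(3 + I) (a(I) = (I² + (I + 3)*I) - 16 = (I² + (3 + I)*I) - 16 = (I² + I*(3 + I)) - 16 = -16 + I² + I*(3 + I))
H(g, C) = 6/g² + 12/g (H(g, C) = -6*(-2/g - 4*1/(4*g²)) = -6*(-2/g - 1/g²) = -6*(-1/g² - 2/g) = 6/g² + 12/g)
f = 13/6 (f = 6*(1 + 2*6)/6² = 6*(1/36)*(1 + 12) = 6*(1/36)*13 = 13/6 ≈ 2.1667)
a(39)*f = (-16 + 2*39² + 3*39)*(13/6) = (-16 + 2*1521 + 117)*(13/6) = (-16 + 3042 + 117)*(13/6) = 3143*(13/6) = 40859/6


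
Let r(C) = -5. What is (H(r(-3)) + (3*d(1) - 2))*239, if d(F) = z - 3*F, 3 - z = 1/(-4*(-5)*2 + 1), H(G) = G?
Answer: -69310/41 ≈ -1690.5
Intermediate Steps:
z = 122/41 (z = 3 - 1/(-4*(-5)*2 + 1) = 3 - 1/(20*2 + 1) = 3 - 1/(40 + 1) = 3 - 1/41 = 122/41 ≈ 2.9756)
d(F) = 122/41 - 3*F
(H(r(-3)) + (3*d(1) - 2))*239 = (-5 + (3*(122/41 - 3*1) - 2))*239 = (-5 + (3*(122/41 - 3) - 2))*239 = (-5 + (3*(-1/41) - 2))*239 = (-5 + (-3/41 - 2))*239 = (-5 - 85/41)*239 = -290/41*239 = -69310/41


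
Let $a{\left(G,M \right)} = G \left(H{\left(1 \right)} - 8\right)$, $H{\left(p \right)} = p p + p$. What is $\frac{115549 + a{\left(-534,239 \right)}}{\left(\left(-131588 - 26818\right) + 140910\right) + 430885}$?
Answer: $\frac{118753}{413389} \approx 0.28727$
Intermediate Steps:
$H{\left(p \right)} = p + p^{2}$ ($H{\left(p \right)} = p^{2} + p = p + p^{2}$)
$a{\left(G,M \right)} = - 6 G$ ($a{\left(G,M \right)} = G \left(1 \left(1 + 1\right) - 8\right) = G \left(1 \cdot 2 - 8\right) = G \left(2 - 8\right) = G \left(-6\right) = - 6 G$)
$\frac{115549 + a{\left(-534,239 \right)}}{\left(\left(-131588 - 26818\right) + 140910\right) + 430885} = \frac{115549 - -3204}{\left(\left(-131588 - 26818\right) + 140910\right) + 430885} = \frac{115549 + 3204}{\left(-158406 + 140910\right) + 430885} = \frac{118753}{-17496 + 430885} = \frac{118753}{413389}$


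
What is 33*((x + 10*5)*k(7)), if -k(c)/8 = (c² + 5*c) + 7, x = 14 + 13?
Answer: -1849848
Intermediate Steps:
x = 27
k(c) = -56 - 40*c - 8*c² (k(c) = -8*((c² + 5*c) + 7) = -8*(7 + c² + 5*c) = -56 - 40*c - 8*c²)
33*((x + 10*5)*k(7)) = 33*((27 + 10*5)*(-56 - 40*7 - 8*7²)) = 33*((27 + 50)*(-56 - 280 - 8*49)) = 33*(77*(-56 - 280 - 392)) = 33*(77*(-728)) = 33*(-56056) = -1849848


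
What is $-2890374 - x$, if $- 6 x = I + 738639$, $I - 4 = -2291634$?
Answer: $- \frac{18895235}{6} \approx -3.1492 \cdot 10^{6}$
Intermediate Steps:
$I = -2291630$ ($I = 4 - 2291634 = -2291630$)
$x = \frac{1552991}{6}$ ($x = - \frac{-2291630 + 738639}{6} = \left(- \frac{1}{6}\right) \left(-1552991\right) = \frac{1552991}{6} \approx 2.5883 \cdot 10^{5}$)
$-2890374 - x = -2890374 - \frac{1552991}{6} = - \frac{18895235}{6}$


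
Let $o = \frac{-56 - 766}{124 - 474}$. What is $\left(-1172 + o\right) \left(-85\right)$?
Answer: $\frac{3479713}{35} \approx 99420.0$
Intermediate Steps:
$o = \frac{411}{175}$ ($o = - \frac{822}{-350} = \left(-822\right) \left(- \frac{1}{350}\right) = \frac{411}{175} \approx 2.3486$)
$\left(-1172 + o\right) \left(-85\right) = \left(-1172 + \frac{411}{175}\right) \left(-85\right) = \left(- \frac{204689}{175}\right) \left(-85\right) = \frac{3479713}{35}$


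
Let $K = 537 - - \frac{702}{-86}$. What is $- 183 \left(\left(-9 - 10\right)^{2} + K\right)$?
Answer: $- \frac{7002129}{43} \approx -1.6284 \cdot 10^{5}$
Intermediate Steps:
$K = \frac{22740}{43}$ ($K = 537 - \left(-702\right) \left(- \frac{1}{86}\right) = 537 - \frac{351}{43} = \frac{22740}{43} \approx 528.84$)
$- 183 \left(\left(-9 - 10\right)^{2} + K\right) = - 183 \left(\left(-9 - 10\right)^{2} + \frac{22740}{43}\right) = - 183 \left(\left(-19\right)^{2} + \frac{22740}{43}\right) = - 183 \left(361 + \frac{22740}{43}\right) = \left(-183\right) \frac{38263}{43} = - \frac{7002129}{43}$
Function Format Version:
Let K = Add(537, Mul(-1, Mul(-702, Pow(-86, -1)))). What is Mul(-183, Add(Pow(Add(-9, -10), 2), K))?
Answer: Rational(-7002129, 43) ≈ -1.6284e+5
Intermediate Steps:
K = Rational(22740, 43) (K = Add(537, Mul(-1, Mul(-702, Rational(-1, 86)))) = Add(537, Mul(-1, Rational(351, 43))) = Add(537, Rational(-351, 43)) = Rational(22740, 43) ≈ 528.84)
Mul(-183, Add(Pow(Add(-9, -10), 2), K)) = Mul(-183, Add(Pow(Add(-9, -10), 2), Rational(22740, 43))) = Mul(-183, Add(Pow(-19, 2), Rational(22740, 43))) = Mul(-183, Add(361, Rational(22740, 43))) = Mul(-183, Rational(38263, 43)) = Rational(-7002129, 43)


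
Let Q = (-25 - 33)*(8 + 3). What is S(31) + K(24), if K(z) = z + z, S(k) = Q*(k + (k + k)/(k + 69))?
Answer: -503139/25 ≈ -20126.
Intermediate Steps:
Q = -638 (Q = -58*11 = -638)
S(k) = -638*k - 1276*k/(69 + k) (S(k) = -638*(k + (k + k)/(k + 69)) = -638*(k + (2*k)/(69 + k)) = -638*(k + 2*k/(69 + k)) = -638*k - 1276*k/(69 + k))
K(z) = 2*z
S(31) + K(24) = -638*31*(71 + 31)/(69 + 31) + 2*24 = -638*31*102/100 + 48 = -638*31*1/100*102 + 48 = -504339/25 + 48 = -503139/25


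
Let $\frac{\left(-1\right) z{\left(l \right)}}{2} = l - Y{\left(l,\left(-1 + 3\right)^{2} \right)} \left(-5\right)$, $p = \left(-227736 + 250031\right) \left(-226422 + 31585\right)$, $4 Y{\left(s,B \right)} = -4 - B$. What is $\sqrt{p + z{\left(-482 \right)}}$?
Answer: $i \sqrt{4343889931} \approx 65908.0 i$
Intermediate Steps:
$Y{\left(s,B \right)} = -1 - \frac{B}{4}$ ($Y{\left(s,B \right)} = \frac{-4 - B}{4} = -1 - \frac{B}{4}$)
$p = -4343890915$ ($p = 22295 \left(-194837\right) = -4343890915$)
$z{\left(l \right)} = 20 - 2 l$ ($z{\left(l \right)} = - 2 \left(l - \left(-1 - \frac{\left(-1 + 3\right)^{2}}{4}\right) \left(-5\right)\right) = - 2 \left(l - \left(-1 - \frac{2^{2}}{4}\right) \left(-5\right)\right) = - 2 \left(l - \left(-1 - 1\right) \left(-5\right)\right) = - 2 \left(l - \left(-2\right) \left(-5\right)\right) = - 2 \left(l - 10\right) = - 2 \left(-10 + l\right) = 20 - 2 l$)
$\sqrt{p + z{\left(-482 \right)}} = \sqrt{-4343890915 + \left(20 - -964\right)} = \sqrt{-4343890915 + \left(20 + 964\right)} = \sqrt{-4343890915 + 984} = \sqrt{-4343889931} = i \sqrt{4343889931}$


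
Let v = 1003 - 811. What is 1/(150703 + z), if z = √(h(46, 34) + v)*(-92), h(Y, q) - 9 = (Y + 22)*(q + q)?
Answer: 150703/22670555409 + 460*√193/22670555409 ≈ 6.9294e-6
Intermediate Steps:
v = 192
h(Y, q) = 9 + 2*q*(22 + Y) (h(Y, q) = 9 + (Y + 22)*(q + q) = 9 + (22 + Y)*(2*q) = 9 + 2*q*(22 + Y))
z = -460*√193 (z = √((9 + 44*34 + 2*46*34) + 192)*(-92) = √((9 + 1496 + 3128) + 192)*(-92) = √(4633 + 192)*(-92) = √4825*(-92) = (5*√193)*(-92) = -460*√193 ≈ -6390.5)
1/(150703 + z) = 1/(150703 - 460*√193)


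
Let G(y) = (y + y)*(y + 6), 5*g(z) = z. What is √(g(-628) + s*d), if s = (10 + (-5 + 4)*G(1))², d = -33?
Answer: 2*I*√4085/5 ≈ 25.566*I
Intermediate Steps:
g(z) = z/5
G(y) = 2*y*(6 + y) (G(y) = (2*y)*(6 + y) = 2*y*(6 + y))
s = 16 (s = (10 + (-5 + 4)*(2*1*(6 + 1)))² = (10 - 2*7)² = (10 - 1*14)² = (10 - 14)² = (-4)² = 16)
√(g(-628) + s*d) = √((⅕)*(-628) + 16*(-33)) = √(-628/5 - 528) = √(-3268/5) = 2*I*√4085/5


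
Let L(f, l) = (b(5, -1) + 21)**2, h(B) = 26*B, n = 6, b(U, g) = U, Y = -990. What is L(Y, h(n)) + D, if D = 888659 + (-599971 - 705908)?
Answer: -416544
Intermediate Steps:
L(f, l) = 676 (L(f, l) = (5 + 21)**2 = 26**2 = 676)
D = -417220 (D = 888659 - 1305879 = -417220)
L(Y, h(n)) + D = 676 - 417220 = -416544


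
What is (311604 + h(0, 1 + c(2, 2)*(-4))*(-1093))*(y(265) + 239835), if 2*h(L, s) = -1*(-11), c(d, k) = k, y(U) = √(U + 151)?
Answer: 146583554475/2 + 1222370*√26 ≈ 7.3298e+10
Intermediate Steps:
y(U) = √(151 + U)
h(L, s) = 11/2 (h(L, s) = (-1*(-11))/2 = (½)*11 = 11/2)
(311604 + h(0, 1 + c(2, 2)*(-4))*(-1093))*(y(265) + 239835) = (311604 + (11/2)*(-1093))*(√(151 + 265) + 239835) = (311604 - 12023/2)*(√416 + 239835) = 611185*(4*√26 + 239835)/2 = 611185*(239835 + 4*√26)/2 = 146583554475/2 + 1222370*√26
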